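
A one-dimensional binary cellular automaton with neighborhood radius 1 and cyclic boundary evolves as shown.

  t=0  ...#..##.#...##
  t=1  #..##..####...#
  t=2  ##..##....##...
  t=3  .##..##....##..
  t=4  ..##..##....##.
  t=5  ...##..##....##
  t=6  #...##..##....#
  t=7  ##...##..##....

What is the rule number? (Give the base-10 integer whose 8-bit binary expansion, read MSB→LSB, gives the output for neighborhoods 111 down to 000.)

  ###|.  b7=0 t=1,i=8
  ##.|#  b6=1 t=0,i=7
  #.#|#  b5=1 t=0,i=8
  #..|#  b4=1 t=0,i=0
  .##|.  b3=0 t=0,i=6
  .#.|#  b2=1 t=0,i=3
  ..#|.  b1=0 t=0,i=2
  ...|.  b0=0 t=0,i=1
  bits 01110100 = 116

116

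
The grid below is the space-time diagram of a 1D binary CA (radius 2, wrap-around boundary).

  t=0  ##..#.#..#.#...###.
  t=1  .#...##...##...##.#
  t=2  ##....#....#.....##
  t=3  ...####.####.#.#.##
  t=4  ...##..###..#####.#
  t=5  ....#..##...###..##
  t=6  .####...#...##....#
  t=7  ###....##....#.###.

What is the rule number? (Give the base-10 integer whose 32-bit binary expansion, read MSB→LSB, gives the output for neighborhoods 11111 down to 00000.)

  #####|#  b31=1 t=4,i=14
  ####.|.  b30=0 t=2,i=0
  ###.#|.  b29=0 t=0,i=17
  ###..|.  b28=0 t=2,i=1
  ##.##|#  b27=1 t=0,i=18
  ##.#.|#  b26=1 t=1,i=17
  ##..#|.  b25=0 t=0,i=2
  ##...|.  b24=0 t=1,i=7
  #.###|#  b23=1 t=3,i=8
  #.##.|.  b22=0 t=0,i=0
  #.#.#|#  b21=1 t=1,i=18
  #.#..|#  b20=1 t=0,i=6
  #..##|.  b19=0 t=4,i=6
  #..#.|.  b18=0 t=0,i=3
  #...#|.  b17=0 t=0,i=13
  #....|#  b16=1 t=2,i=3
  .####|#  b15=1 t=2,i=18
  .###.|#  b14=1 t=0,i=16
  .##.#|.  b13=0 t=1,i=16
  .##..|#  b12=1 t=0,i=1
  .#.##|#  b11=1 t=3,i=16
  .#.#.|#  b10=1 t=0,i=5
  .#..#|.  b9=0 t=0,i=7
  .#...|.  b8=0 t=0,i=12
  ..###|#  b7=1 t=0,i=15
  ..##.|.  b6=0 t=1,i=5
  ..#.#|.  b5=0 t=0,i=4
  ..#..|#  b4=1 t=2,i=6
  ...##|.  b3=0 t=0,i=14
  ...#.|#  b2=1 t=2,i=5
  ....#|#  b1=1 t=2,i=4
  .....|.  b0=0 t=2,i=14
  bits 10001100101100011101110010010110 = 2360466582

2360466582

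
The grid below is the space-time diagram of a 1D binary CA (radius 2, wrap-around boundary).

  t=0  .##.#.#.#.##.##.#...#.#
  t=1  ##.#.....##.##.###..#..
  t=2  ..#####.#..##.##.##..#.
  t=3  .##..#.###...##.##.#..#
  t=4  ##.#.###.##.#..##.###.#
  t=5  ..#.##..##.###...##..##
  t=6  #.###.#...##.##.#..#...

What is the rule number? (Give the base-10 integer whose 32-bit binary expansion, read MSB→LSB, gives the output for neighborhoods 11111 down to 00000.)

  #####|.  b31=0 t=2,i=4
  ####.|#  b30=1 t=2,i=5
  ###.#|.  b29=0 t=2,i=6
  ###..|#  b28=1 t=1,i=17
  ##.##|#  b27=1 t=0,i=12
  ##.#.|#  b26=1 t=0,i=3
  ##..#|#  b25=1 t=1,i=18
  ##...|#  b24=1 t=3,i=10
  #.###|#  b23=1 t=1,i=15
  #.##.|#  b22=1 t=0,i=1
  #.#.#|.  b21=0 t=0,i=4
  #.#..|#  b20=1 t=0,i=16
  #..##|.  b19=0 t=1,i=22
  #..#.|.  b18=0 t=1,i=19
  #...#|.  b17=0 t=0,i=18
  #....|#  b16=1 t=1,i=5
  .####|.  b15=0 t=2,i=3
  .###.|.  b14=0 t=1,i=16
  .##.#|.  b13=0 t=0,i=2
  .##..|.  b12=0 t=2,i=18
  .#.##|#  b11=1 t=0,i=0
  .#.#.|.  b10=0 t=0,i=5
  .#..#|#  b9=1 t=1,i=21
  .#...|#  b8=1 t=0,i=17
  ..###|#  b7=1 t=2,i=2
  ..##.|.  b6=0 t=1,i=0
  ..#.#|#  b5=1 t=0,i=20
  ..#..|.  b4=0 t=1,i=20
  ...##|#  b3=1 t=1,i=8
  ...#.|.  b2=0 t=0,i=19
  ....#|.  b1=0 t=1,i=7
  .....|#  b0=1 t=1,i=6
  bits 01011111110100010000101110101001 = 1607535529

1607535529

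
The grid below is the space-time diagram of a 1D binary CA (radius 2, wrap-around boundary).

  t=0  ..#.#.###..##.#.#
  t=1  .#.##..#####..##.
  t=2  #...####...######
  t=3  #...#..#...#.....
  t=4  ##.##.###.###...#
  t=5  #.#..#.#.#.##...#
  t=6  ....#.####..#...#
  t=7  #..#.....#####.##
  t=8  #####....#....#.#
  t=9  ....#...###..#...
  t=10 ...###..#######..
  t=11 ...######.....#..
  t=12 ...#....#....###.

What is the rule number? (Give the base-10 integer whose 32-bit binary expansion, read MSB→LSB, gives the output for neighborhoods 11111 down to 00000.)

  nb #####: next=.  (t=1,i=9, bit31=0)
  nb ####.: next=.  (t=1,i=10, bit30=0)
  nb ###.#: next=.  (t=4,i=1, bit29=0)
  nb ###..: next=#  (t=0,i=8, bit28=1)
  nb ##.##: next=#  (t=4,i=2, bit27=1)
  nb ##.#.: next=.  (t=0,i=13, bit26=0)
  nb ##..#: next=#  (t=0,i=9, bit25=1)
  nb ##...: next=.  (t=2,i=1, bit24=0)
  nb #.###: next=.  (t=0,i=6, bit23=0)
  nb #.##.: next=.  (t=1,i=3, bit22=0)
  nb #.#.#: next=#  (t=0,i=4, bit21=1)
  nb #.#..: next=.  (t=0,i=16, bit20=0)
  nb #..##: next=#  (t=0,i=10, bit19=1)
  nb #..#.: next=#  (t=0,i=1, bit18=1)
  nb #...#: next=.  (t=2,i=2, bit17=0)
  nb #....: next=.  (t=3,i=13, bit16=0)
  nb .####: next=.  (t=1,i=8, bit15=0)
  nb .###.: next=#  (t=0,i=7, bit14=1)
  nb .##.#: next=.  (t=0,i=12, bit13=0)
  nb .##..: next=#  (t=1,i=4, bit12=1)
  nb .#.##: next=.  (t=0,i=5, bit11=0)
  nb .#.#.: next=#  (t=0,i=3, bit10=1)
  nb .#..#: next=.  (t=0,i=0, bit9=0)
  nb .#...: next=#  (t=3,i=1, bit8=1)
  nb ..###: next=#  (t=1,i=7, bit7=1)
  nb ..##.: next=#  (t=0,i=11, bit6=1)
  nb ..#.#: next=.  (t=0,i=2, bit5=0)
  nb ..#..: next=#  (t=3,i=0, bit4=1)
  nb ...##: next=.  (t=2,i=3, bit3=0)
  nb ...#.: next=#  (t=3,i=3, bit2=1)
  nb ....#: next=.  (t=3,i=15, bit1=0)
  nb .....: next=.  (t=3,i=14, bit0=0)
  bits 00011010001011000101010111010100 = 439113172

439113172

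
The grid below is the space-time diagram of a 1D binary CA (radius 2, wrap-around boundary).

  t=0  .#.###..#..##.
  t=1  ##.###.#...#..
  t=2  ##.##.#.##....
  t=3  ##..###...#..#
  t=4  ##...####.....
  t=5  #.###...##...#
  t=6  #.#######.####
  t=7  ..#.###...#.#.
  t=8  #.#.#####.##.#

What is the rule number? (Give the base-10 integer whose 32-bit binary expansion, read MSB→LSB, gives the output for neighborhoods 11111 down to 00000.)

2510710120

  nb #####: next=#  (t=6,i=4, bit31=1)
  nb ####.: next=.  (t=4,i=7, bit30=0)
  nb ###.#: next=.  (t=1,i=5, bit29=0)
  nb ###..: next=#  (t=0,i=5, bit28=1)
  nb ##.##: next=.  (t=1,i=2, bit27=0)
  nb ##.#.: next=#  (t=1,i=6, bit26=1)
  nb ##..#: next=.  (t=0,i=6, bit25=0)
  nb ##...: next=#  (t=2,i=10, bit24=1)
  nb #.###: next=#  (t=0,i=3, bit23=1)
  nb #.##.: next=.  (t=2,i=3, bit22=0)
  nb #.#.#: next=#  (t=2,i=6, bit21=1)
  nb #.#..: next=.  (t=1,i=7, bit20=0)
  nb #..##: next=.  (t=0,i=10, bit19=0)
  nb #..#.: next=#  (t=0,i=0, bit18=1)
  nb #...#: next=#  (t=1,i=9, bit17=1)
  nb #....: next=.  (t=2,i=11, bit16=0)
  nb .####: next=.  (t=4,i=6, bit15=0)
  nb .###.: next=#  (t=0,i=4, bit14=1)
  nb .##.#: next=#  (t=1,i=1, bit13=1)
  nb .##..: next=.  (t=0,i=12, bit12=0)
  nb .#.##: next=.  (t=0,i=2, bit11=0)
  nb .#.#.: next=#  (t=7,i=11, bit10=1)
  nb .#..#: next=.  (t=0,i=9, bit9=0)
  nb .#...: next=#  (t=1,i=8, bit8=1)
  nb ..###: next=.  (t=3,i=4, bit7=0)
  nb ..##.: next=#  (t=0,i=11, bit6=1)
  nb ..#.#: next=#  (t=0,i=1, bit5=1)
  nb ..#..: next=.  (t=0,i=8, bit4=0)
  nb ...##: next=#  (t=2,i=13, bit3=1)
  nb ...#.: next=.  (t=1,i=10, bit2=0)
  nb ....#: next=.  (t=2,i=12, bit1=0)
  nb .....: next=.  (t=4,i=11, bit0=0)
  bits 10010101101001100110010101101000 = 2510710120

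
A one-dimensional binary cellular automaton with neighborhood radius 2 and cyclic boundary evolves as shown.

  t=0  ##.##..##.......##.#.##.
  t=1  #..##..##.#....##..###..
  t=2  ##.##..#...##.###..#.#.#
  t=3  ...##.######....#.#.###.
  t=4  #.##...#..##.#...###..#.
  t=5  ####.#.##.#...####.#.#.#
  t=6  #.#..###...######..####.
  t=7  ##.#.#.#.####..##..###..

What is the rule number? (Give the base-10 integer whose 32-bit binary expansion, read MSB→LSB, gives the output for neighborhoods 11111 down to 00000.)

1348968408

  [31] ##### => .  t=3,i=8
  [30] ####. => #  t=3,i=10
  [29] ###.# => .  t=2,i=1
  [28] ###.. => #  t=1,i=21
  [27] ##.## => .  t=0,i=2
  [26] ##.#. => .  t=0,i=18
  [25] ##..# => .  t=0,i=5
  [24] ##... => .  t=0,i=9
  [23] #.### => .  t=2,i=14
  [22] #.##. => #  t=0,i=0
  [21] #.#.# => #  t=0,i=19
  [20] #.#.. => .  t=1,i=10
  [19] #..## => .  t=0,i=6
  [18] #..#. => #  t=1,i=23
  [17] #...# => #  t=2,i=9
  [16] #.... => #  t=0,i=10
  [15] .#### => #  t=3,i=7
  [14] .###. => .  t=1,i=20
  [13] .##.# => .  t=0,i=1
  [12] .##.. => #  t=0,i=4
  [11] .#.## => #  t=0,i=20
  [10] .#.#. => #  t=2,i=20
  [9] .#..# => #  t=1,i=1
  [8] .#... => #  t=1,i=11
  [7] ..### => #  t=1,i=19
  [6] ..##. => #  t=0,i=7
  [5] ..#.# => .  t=2,i=19
  [4] ..#.. => #  t=1,i=0
  [3] ...## => #  t=0,i=15
  [2] ...#. => .  t=3,i=15
  [1] ....# => .  t=0,i=14
  [0] ..... => .  t=0,i=11
  bits 01010000011001111001111111011000 = 1348968408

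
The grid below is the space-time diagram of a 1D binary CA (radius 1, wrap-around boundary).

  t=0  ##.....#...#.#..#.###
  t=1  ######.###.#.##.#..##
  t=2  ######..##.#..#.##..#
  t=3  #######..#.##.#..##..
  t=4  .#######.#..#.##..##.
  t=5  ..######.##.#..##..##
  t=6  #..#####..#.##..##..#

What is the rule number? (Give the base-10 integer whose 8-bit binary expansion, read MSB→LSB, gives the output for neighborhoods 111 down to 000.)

213

  [7] ### => #  t=0,i=0
  [6] ##. => #  t=0,i=1
  [5] #.# => .  t=0,i=12
  [4] #.. => #  t=0,i=2
  [3] .## => .  t=0,i=18
  [2] .#. => #  t=0,i=7
  [1] ..# => .  t=0,i=6
  [0] ... => #  t=0,i=3
  bits 11010101 = 213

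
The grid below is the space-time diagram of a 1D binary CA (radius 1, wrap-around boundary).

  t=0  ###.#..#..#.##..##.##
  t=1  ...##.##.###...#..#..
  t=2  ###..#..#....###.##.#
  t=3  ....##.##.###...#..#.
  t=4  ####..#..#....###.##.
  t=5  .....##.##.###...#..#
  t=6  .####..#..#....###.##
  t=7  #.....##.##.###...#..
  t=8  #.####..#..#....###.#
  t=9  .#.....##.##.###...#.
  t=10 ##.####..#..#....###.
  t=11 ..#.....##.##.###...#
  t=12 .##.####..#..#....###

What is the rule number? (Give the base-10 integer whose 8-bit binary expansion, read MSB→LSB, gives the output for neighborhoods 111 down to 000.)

39

  [7] ### => .  t=0,i=0
  [6] ##. => .  t=0,i=2
  [5] #.# => #  t=0,i=3
  [4] #.. => .  t=0,i=5
  [3] .## => .  t=0,i=12
  [2] .#. => #  t=0,i=4
  [1] ..# => #  t=0,i=6
  [0] ... => #  t=1,i=0
  bits 00100111 = 39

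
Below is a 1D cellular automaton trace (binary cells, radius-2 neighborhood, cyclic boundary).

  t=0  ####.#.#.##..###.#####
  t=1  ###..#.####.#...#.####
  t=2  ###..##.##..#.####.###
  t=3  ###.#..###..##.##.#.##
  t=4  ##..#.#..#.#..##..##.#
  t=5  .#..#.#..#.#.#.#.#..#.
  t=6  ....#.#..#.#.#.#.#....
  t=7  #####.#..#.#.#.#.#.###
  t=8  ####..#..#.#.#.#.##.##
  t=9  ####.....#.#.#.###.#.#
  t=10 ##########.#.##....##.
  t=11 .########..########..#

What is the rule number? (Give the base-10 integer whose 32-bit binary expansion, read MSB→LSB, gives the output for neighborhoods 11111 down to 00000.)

3648755759

  nb #####: next=#  (t=0,i=0, bit31=1)
  nb ####.: next=#  (t=0,i=2, bit30=1)
  nb ###.#: next=.  (t=0,i=3, bit29=0)
  nb ###..: next=#  (t=1,i=2, bit28=1)
  nb ##.##: next=#  (t=0,i=16, bit27=1)
  nb ##.#.: next=.  (t=0,i=4, bit26=0)
  nb ##..#: next=.  (t=0,i=11, bit25=0)
  nb ##...: next=#  (t=9,i=4, bit24=1)
  nb #.###: next=.  (t=0,i=17, bit23=0)
  nb #.##.: next=#  (t=0,i=9, bit22=1)
  nb #.#.#: next=#  (t=0,i=5, bit21=1)
  nb #.#..: next=#  (t=1,i=12, bit20=1)
  nb #..##: next=#  (t=0,i=12, bit19=1)
  nb #..#.: next=.  (t=1,i=4, bit18=0)
  nb #...#: next=#  (t=1,i=14, bit17=1)
  nb #....: next=#  (t=6,i=19, bit16=1)
  nb .####: next=#  (t=0,i=18, bit15=1)
  nb .###.: next=.  (t=0,i=14, bit14=0)
  nb .##.#: next=.  (t=2,i=6, bit13=0)
  nb .##..: next=#  (t=0,i=10, bit12=1)
  nb .#.##: next=#  (t=0,i=8, bit11=1)
  nb .#.#.: next=.  (t=0,i=6, bit10=0)
  nb .#..#: next=.  (t=3,i=5, bit9=0)
  nb .#...: next=.  (t=1,i=13, bit8=0)
  nb ..###: next=.  (t=0,i=13, bit7=0)
  nb ..##.: next=.  (t=2,i=5, bit6=0)
  nb ..#.#: next=#  (t=1,i=5, bit5=1)
  nb ..#..: next=.  (t=5,i=1, bit4=0)
  nb ...##: next=#  (t=10,i=18, bit3=1)
  nb ...#.: next=#  (t=1,i=15, bit2=1)
  nb ....#: next=#  (t=6,i=2, bit1=1)
  nb .....: next=#  (t=6,i=0, bit0=1)
  bits 11011001011110111001100000101111 = 3648755759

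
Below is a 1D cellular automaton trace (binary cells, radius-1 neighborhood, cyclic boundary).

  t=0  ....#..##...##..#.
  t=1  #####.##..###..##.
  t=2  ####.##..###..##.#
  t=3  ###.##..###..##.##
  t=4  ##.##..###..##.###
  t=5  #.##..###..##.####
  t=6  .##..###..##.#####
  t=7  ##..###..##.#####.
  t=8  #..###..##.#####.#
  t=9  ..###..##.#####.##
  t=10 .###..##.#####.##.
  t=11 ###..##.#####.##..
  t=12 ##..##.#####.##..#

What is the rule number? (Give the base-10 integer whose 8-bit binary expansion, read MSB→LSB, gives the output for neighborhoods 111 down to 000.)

  ###|#  b7=1 t=1,i=1
  ##.|.  b6=0 t=0,i=8
  #.#|#  b5=1 t=1,i=5
  #..|.  b4=0 t=0,i=5
  .##|#  b3=1 t=0,i=7
  .#.|#  b2=1 t=0,i=4
  ..#|#  b1=1 t=0,i=3
  ...|#  b0=1 t=0,i=0
  bits 10101111 = 175

175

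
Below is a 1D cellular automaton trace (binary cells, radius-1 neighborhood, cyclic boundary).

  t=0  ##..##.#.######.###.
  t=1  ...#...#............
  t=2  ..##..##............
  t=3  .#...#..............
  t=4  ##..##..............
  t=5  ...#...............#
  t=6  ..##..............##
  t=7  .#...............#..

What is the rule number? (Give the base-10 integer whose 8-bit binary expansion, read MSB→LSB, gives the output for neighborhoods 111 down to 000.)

  ###|.  b7=0 t=0,i=10
  ##.|.  b6=0 t=0,i=1
  #.#|.  b5=0 t=0,i=6
  #..|.  b4=0 t=0,i=2
  .##|.  b3=0 t=0,i=0
  .#.|#  b2=1 t=0,i=7
  ..#|#  b1=1 t=0,i=3
  ...|.  b0=0 t=1,i=0
  bits 00000110 = 6

6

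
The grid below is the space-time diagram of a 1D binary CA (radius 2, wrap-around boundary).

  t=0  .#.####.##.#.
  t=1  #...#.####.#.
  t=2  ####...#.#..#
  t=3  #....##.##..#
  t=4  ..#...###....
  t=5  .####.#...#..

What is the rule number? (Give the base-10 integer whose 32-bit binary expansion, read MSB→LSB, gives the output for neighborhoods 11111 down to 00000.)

  #####|.  b31=0 t=2,i=1
  ####.|.  b30=0 t=0,i=5
  ###.#|#  b29=1 t=0,i=6
  ###..|.  b28=0 t=2,i=3
  ##.##|#  b27=1 t=0,i=7
  ##.#.|.  b26=0 t=0,i=10
  ##..#|.  b25=0 t=3,i=10
  ##...|.  b24=0 t=2,i=4
  #.###|.  b23=0 t=0,i=3
  #.##.|#  b22=1 t=0,i=8
  #.#.#|.  b21=0 t=1,i=11
  #.#..|#  b20=1 t=0,i=11
  #..##|.  b19=0 t=2,i=11
  #..#.|#  b18=1 t=0,i=0
  #...#|#  b17=1 t=1,i=2
  #....|#  b16=1 t=3,i=2
  .####|#  b15=1 t=0,i=4
  .###.|.  b14=0 t=4,i=7
  .##.#|#  b13=1 t=0,i=9
  .##..|.  b12=0 t=3,i=0
  .#.##|.  b11=0 t=0,i=2
  .#.#.|#  b10=1 t=1,i=12
  .#..#|.  b9=0 t=0,i=12
  .#...|#  b8=1 t=1,i=1
  ..###|#  b7=1 t=2,i=12
  ..##.|.  b6=0 t=3,i=5
  ..#.#|.  b5=0 t=0,i=1
  ..#..|#  b4=1 t=4,i=2
  ...##|.  b3=0 t=3,i=4
  ...#.|#  b2=1 t=1,i=3
  ....#|.  b1=0 t=3,i=3
  .....|.  b0=0 t=4,i=11
  bits 00101000010101111010010110010100 = 676832660

676832660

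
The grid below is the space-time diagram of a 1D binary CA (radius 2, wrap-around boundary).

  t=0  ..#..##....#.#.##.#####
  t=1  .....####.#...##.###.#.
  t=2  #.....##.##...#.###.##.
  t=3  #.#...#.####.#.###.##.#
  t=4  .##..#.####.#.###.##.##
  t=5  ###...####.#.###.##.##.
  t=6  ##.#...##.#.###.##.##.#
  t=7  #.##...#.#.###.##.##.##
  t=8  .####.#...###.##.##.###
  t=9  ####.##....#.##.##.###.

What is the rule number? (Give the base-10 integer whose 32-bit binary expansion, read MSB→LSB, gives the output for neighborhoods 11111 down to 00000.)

  [31] ##### => .  t=0,i=20
  [30] ####. => #  t=0,i=21
  [29] ###.# => .  t=1,i=8
  [28] ###.. => .  t=0,i=22
  [27] ##.## => #  t=0,i=17
  [26] ##.#. => #  t=1,i=9
  [25] ##..# => .  t=0,i=0
  [24] ##... => #  t=0,i=7
  [23] #.### => #  t=0,i=18
  [22] #.##. => #  t=0,i=15
  [21] #.#.# => .  t=0,i=13
  [20] #.#.. => #  t=1,i=10
  [19] #..## => .  t=0,i=4
  [18] #..#. => .  t=0,i=1
  [17] #...# => .  t=1,i=12
  [16] #.... => #  t=0,i=8
  [15] .#### => #  t=0,i=19
  [14] .###. => #  t=1,i=18
  [13] .##.# => .  t=0,i=16
  [12] .##.. => #  t=0,i=6
  [11] .#.## => #  t=0,i=14
  [10] .#.#. => .  t=0,i=12
  [9] .#..# => .  t=0,i=3
  [8] .#... => .  t=1,i=11
  [7] ..### => .  t=1,i=5
  [6] ..##. => #  t=0,i=5
  [5] ..#.# => .  t=0,i=11
  [4] ..#.. => .  t=0,i=2
  [3] ...## => .  t=1,i=4
  [2] ...#. => #  t=0,i=10
  [1] ....# => .  t=0,i=9
  [0] ..... => .  t=1,i=1
  bits 01001101110100011101100001000100 = 1305598020

1305598020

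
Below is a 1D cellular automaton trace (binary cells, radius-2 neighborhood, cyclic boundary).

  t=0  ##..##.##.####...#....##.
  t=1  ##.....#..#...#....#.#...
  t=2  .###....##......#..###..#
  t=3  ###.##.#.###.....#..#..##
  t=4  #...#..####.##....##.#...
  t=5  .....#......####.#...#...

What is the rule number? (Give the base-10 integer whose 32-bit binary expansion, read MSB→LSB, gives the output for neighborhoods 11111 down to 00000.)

2180341288

  nb #####: next=#  (t=3,i=0, bit31=1)
  nb ####.: next=.  (t=0,i=12, bit30=0)
  nb ###.#: next=.  (t=3,i=2, bit29=0)
  nb ###..: next=.  (t=0,i=13, bit28=0)
  nb ##.##: next=.  (t=0,i=6, bit27=0)
  nb ##.#.: next=.  (t=3,i=6, bit26=0)
  nb ##..#: next=.  (t=0,i=2, bit25=0)
  nb ##...: next=#  (t=0,i=14, bit24=1)
  nb #.###: next=#  (t=0,i=10, bit23=1)
  nb #.##.: next=#  (t=0,i=0, bit22=1)
  nb #.#.#: next=#  (t=3,i=7, bit21=1)
  nb #.#..: next=#  (t=1,i=21, bit20=1)
  nb #..##: next=.  (t=0,i=3, bit19=0)
  nb #..#.: next=#  (t=1,i=9, bit18=1)
  nb #...#: next=.  (t=0,i=15, bit17=0)
  nb #....: next=#  (t=0,i=19, bit16=1)
  nb .####: next=.  (t=0,i=11, bit15=0)
  nb .###.: next=#  (t=2,i=2, bit14=1)
  nb .##.#: next=.  (t=0,i=5, bit13=0)
  nb .##..: next=#  (t=0,i=1, bit12=1)
  nb .#.##: next=#  (t=2,i=0, bit11=1)
  nb .#.#.: next=#  (t=1,i=20, bit10=1)
  nb .#..#: next=#  (t=1,i=8, bit9=1)
  nb .#...: next=.  (t=0,i=18, bit8=0)
  nb ..###: next=.  (t=2,i=19, bit7=0)
  nb ..##.: next=.  (t=0,i=4, bit6=0)
  nb ..#.#: next=#  (t=1,i=19, bit5=1)
  nb ..#..: next=.  (t=0,i=17, bit4=0)
  nb ...##: next=#  (t=0,i=21, bit3=1)
  nb ...#.: next=.  (t=0,i=16, bit2=0)
  nb ....#: next=.  (t=0,i=20, bit1=0)
  nb .....: next=.  (t=1,i=4, bit0=0)
  bits 10000001111101010101111000101000 = 2180341288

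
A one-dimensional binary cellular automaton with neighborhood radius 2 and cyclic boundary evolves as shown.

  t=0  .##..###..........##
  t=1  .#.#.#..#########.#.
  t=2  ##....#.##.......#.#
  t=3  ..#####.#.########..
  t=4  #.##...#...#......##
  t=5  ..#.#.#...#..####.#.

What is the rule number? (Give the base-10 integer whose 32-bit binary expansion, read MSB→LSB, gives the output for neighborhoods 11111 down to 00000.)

  [31] ##### => .  t=1,i=10
  [30] ####. => .  t=1,i=15
  [29] ###.# => .  t=1,i=16
  [28] ###.. => .  t=0,i=7
  [27] ##.## => .  t=0,i=0
  [26] ##.#. => #  t=1,i=17
  [25] ##..# => #  t=0,i=3
  [24] ##... => #  t=0,i=8
  [23] #.### => .  t=2,i=19
  [22] #.##. => #  t=0,i=1
  [21] #.#.# => .  t=1,i=3
  [20] #.#.. => .  t=1,i=5
  [19] #..## => .  t=0,i=4
  [18] #..#. => #  t=1,i=0
  [17] #...# => .  t=4,i=5
  [16] #.... => #  t=0,i=9
  [15] .#### => #  t=1,i=9
  [14] .###. => .  t=0,i=6
  [13] .##.# => .  t=0,i=19
  [12] .##.. => .  t=0,i=2
  [11] .#.## => .  t=2,i=7
  [10] .#.#. => .  t=1,i=2
  [9] .#..# => #  t=1,i=6
  [8] .#... => .  t=4,i=8
  [7] ..### => #  t=0,i=5
  [6] ..##. => #  t=0,i=18
  [5] ..#.# => #  t=1,i=1
  [4] ..#.. => .  t=4,i=7
  [3] ...## => .  t=0,i=17
  [2] ...#. => #  t=2,i=5
  [1] ....# => #  t=0,i=16
  [0] ..... => #  t=0,i=10
  bits 00000111010001011000001011100111 = 121996007

121996007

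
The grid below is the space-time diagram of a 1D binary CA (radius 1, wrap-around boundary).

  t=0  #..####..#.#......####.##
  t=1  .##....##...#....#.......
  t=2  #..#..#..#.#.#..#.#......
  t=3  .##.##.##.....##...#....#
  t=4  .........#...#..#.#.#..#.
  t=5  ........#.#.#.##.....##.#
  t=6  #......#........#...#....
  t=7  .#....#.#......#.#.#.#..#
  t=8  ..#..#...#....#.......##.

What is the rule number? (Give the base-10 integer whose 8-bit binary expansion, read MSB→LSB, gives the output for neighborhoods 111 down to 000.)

18

  nb ###: next=.  (t=0,i=4, bit7=0)
  nb ##.: next=.  (t=0,i=0, bit6=0)
  nb #.#: next=.  (t=0,i=10, bit5=0)
  nb #..: next=#  (t=0,i=1, bit4=1)
  nb .##: next=.  (t=0,i=3, bit3=0)
  nb .#.: next=.  (t=0,i=9, bit2=0)
  nb ..#: next=#  (t=0,i=2, bit1=1)
  nb ...: next=.  (t=0,i=13, bit0=0)
  bits 00010010 = 18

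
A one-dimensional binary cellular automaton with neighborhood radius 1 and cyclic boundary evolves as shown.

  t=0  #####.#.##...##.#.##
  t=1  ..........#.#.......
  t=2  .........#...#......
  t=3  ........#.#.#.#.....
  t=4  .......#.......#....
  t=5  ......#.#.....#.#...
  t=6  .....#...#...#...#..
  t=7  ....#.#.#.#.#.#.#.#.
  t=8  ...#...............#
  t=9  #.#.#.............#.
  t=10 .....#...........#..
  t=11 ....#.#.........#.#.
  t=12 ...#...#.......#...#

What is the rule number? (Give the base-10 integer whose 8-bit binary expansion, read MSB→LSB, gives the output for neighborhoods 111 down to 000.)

  ###|.  b7=0 t=0,i=0
  ##.|.  b6=0 t=0,i=4
  #.#|.  b5=0 t=0,i=5
  #..|#  b4=1 t=0,i=10
  .##|.  b3=0 t=0,i=8
  .#.|.  b2=0 t=0,i=6
  ..#|#  b1=1 t=0,i=12
  ...|.  b0=0 t=0,i=11
  bits 00010010 = 18

18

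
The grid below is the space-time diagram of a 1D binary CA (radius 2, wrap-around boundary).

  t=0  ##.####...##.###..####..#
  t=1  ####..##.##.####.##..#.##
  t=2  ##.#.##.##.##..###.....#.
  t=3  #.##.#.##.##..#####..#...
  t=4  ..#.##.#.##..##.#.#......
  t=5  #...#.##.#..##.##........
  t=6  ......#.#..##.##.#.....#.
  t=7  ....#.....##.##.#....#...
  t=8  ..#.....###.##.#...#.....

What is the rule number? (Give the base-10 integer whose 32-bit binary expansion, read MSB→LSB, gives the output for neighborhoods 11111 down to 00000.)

3186114762

  [31] ##### => #  t=1,i=0
  [30] ####. => .  t=0,i=5
  [29] ###.# => #  t=0,i=1
  [28] ###.. => #  t=0,i=6
  [27] ##.## => #  t=0,i=2
  [26] ##.#. => #  t=2,i=2
  [25] ##..# => .  t=0,i=16
  [24] ##... => #  t=0,i=7
  [23] #.### => #  t=0,i=3
  [22] #.##. => #  t=1,i=9
  [21] #.#.# => #  t=2,i=3
  [20] #.#.. => .  t=4,i=18
  [19] #..## => #  t=0,i=17
  [18] #..#. => .  t=1,i=20
  [17] #...# => .  t=0,i=8
  [16] #.... => .  t=2,i=19
  [15] .#### => .  t=0,i=4
  [14] .###. => #  t=0,i=0
  [13] .##.# => .  t=0,i=11
  [12] .##.. => .  t=1,i=18
  [11] .#.## => .  t=1,i=22
  [10] .#.#. => .  t=4,i=17
  [9] .#..# => .  t=5,i=10
  [8] .#... => .  t=3,i=22
  [7] ..### => #  t=0,i=18
  [6] ..##. => #  t=0,i=10
  [5] ..#.# => .  t=1,i=21
  [4] ..#.. => .  t=3,i=21
  [3] ...## => #  t=0,i=9
  [2] ...#. => .  t=2,i=22
  [1] ....# => #  t=2,i=21
  [0] ..... => .  t=2,i=20
  bits 10111101111010000100000011001010 = 3186114762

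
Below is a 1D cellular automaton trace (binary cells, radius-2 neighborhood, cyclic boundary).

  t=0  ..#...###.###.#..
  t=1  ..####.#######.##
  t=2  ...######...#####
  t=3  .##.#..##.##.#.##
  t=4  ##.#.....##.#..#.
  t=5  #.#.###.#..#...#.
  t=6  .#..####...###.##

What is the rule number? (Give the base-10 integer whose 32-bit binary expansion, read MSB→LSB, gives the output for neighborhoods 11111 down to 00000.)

  nb #####: next=.  (t=1,i=9, bit31=0)
  nb ####.: next=#  (t=1,i=4, bit30=1)
  nb ###.#: next=#  (t=0,i=8, bit29=1)
  nb ###..: next=#  (t=2,i=8, bit28=1)
  nb ##.##: next=#  (t=0,i=9, bit27=1)
  nb ##.#.: next=#  (t=0,i=13, bit26=1)
  nb ##..#: next=.  (t=1,i=0, bit25=0)
  nb ##...: next=.  (t=2,i=0, bit24=0)
  nb #.###: next=#  (t=0,i=10, bit23=1)
  nb #.##.: next=#  (t=1,i=15, bit22=1)
  nb #.#.#: next=.  (t=3,i=13, bit21=0)
  nb #.#..: next=.  (t=0,i=14, bit20=0)
  nb #..##: next=.  (t=1,i=1, bit19=0)
  nb #..#.: next=.  (t=4,i=14, bit18=0)
  nb #...#: next=#  (t=0,i=4, bit17=1)
  nb #....: next=#  (t=0,i=16, bit16=1)
  nb .####: next=#  (t=1,i=3, bit15=1)
  nb .###.: next=#  (t=0,i=7, bit14=1)
  nb .##.#: next=.  (t=3,i=2, bit13=0)
  nb .##..: next=#  (t=1,i=16, bit12=1)
  nb .#.##: next=.  (t=3,i=14, bit11=0)
  nb .#.#.: next=#  (t=5,i=1, bit10=1)
  nb .#..#: next=.  (t=3,i=5, bit9=0)
  nb .#...: next=#  (t=0,i=3, bit8=1)
  nb ..###: next=.  (t=0,i=6, bit7=0)
  nb ..##.: next=.  (t=3,i=7, bit6=0)
  nb ..#.#: next=#  (t=4,i=15, bit5=1)
  nb ..#..: next=#  (t=0,i=2, bit4=1)
  nb ...##: next=#  (t=0,i=5, bit3=1)
  nb ...#.: next=.  (t=0,i=1, bit2=0)
  nb ....#: next=.  (t=0,i=0, bit1=0)
  nb .....: next=#  (t=4,i=6, bit0=1)
  bits 01111100110000111101010100111001 = 2093208889

2093208889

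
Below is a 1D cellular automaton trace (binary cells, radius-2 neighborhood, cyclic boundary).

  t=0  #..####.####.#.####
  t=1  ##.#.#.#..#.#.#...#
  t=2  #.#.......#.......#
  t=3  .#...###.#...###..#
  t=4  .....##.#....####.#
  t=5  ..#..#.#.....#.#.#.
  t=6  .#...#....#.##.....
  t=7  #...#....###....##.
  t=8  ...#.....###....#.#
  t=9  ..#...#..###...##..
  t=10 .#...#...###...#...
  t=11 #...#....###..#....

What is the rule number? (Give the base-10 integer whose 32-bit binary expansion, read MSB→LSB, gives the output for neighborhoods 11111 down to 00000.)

1577076965

  nb #####: next=.  (t=0,i=17, bit31=0)
  nb ####.: next=#  (t=0,i=5, bit30=1)
  nb ###.#: next=.  (t=0,i=6, bit29=0)
  nb ###..: next=#  (t=0,i=0, bit28=1)
  nb ##.##: next=#  (t=0,i=7, bit27=1)
  nb ##.#.: next=#  (t=0,i=12, bit26=1)
  nb ##..#: next=#  (t=0,i=1, bit25=1)
  nb ##...: next=.  (t=6,i=14, bit24=0)
  nb #.###: next=.  (t=0,i=8, bit23=0)
  nb #.##.: next=.  (t=6,i=12, bit22=0)
  nb #.#.#: next=.  (t=0,i=13, bit21=0)
  nb #.#..: next=.  (t=1,i=7, bit20=0)
  nb #..##: next=.  (t=0,i=2, bit19=0)
  nb #..#.: next=.  (t=1,i=9, bit18=0)
  nb #...#: next=.  (t=1,i=16, bit17=0)
  nb #....: next=.  (t=2,i=4, bit16=0)
  nb .####: next=.  (t=0,i=4, bit15=0)
  nb .###.: next=#  (t=1,i=0, bit14=1)
  nb .##.#: next=.  (t=2,i=0, bit13=0)
  nb .##..: next=.  (t=6,i=13, bit12=0)
  nb .#.##: next=#  (t=0,i=14, bit11=1)
  nb .#.#.: next=.  (t=1,i=4, bit10=0)
  nb .#..#: next=.  (t=1,i=8, bit9=0)
  nb .#...: next=.  (t=1,i=15, bit8=0)
  nb ..###: next=#  (t=0,i=3, bit7=1)
  nb ..##.: next=#  (t=2,i=18, bit6=1)
  nb ..#.#: next=#  (t=1,i=10, bit5=1)
  nb ..#..: next=.  (t=2,i=10, bit4=0)
  nb ...##: next=.  (t=1,i=17, bit3=0)
  nb ...#.: next=#  (t=2,i=9, bit2=1)
  nb ....#: next=.  (t=2,i=8, bit1=0)
  nb .....: next=#  (t=2,i=5, bit0=1)
  bits 01011110000000000100100011100101 = 1577076965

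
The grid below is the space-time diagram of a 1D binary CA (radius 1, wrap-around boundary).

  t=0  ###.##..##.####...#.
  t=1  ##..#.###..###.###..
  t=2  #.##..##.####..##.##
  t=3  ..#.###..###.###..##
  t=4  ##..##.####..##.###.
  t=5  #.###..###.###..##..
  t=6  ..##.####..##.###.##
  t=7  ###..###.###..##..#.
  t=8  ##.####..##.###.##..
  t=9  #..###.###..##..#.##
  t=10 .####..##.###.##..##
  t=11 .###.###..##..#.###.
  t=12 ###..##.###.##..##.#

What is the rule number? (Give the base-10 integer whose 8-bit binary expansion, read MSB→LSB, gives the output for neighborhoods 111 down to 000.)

155

  nb ###: next=#  (t=0,i=1, bit7=1)
  nb ##.: next=.  (t=0,i=2, bit6=0)
  nb #.#: next=.  (t=0,i=3, bit5=0)
  nb #..: next=#  (t=0,i=6, bit4=1)
  nb .##: next=#  (t=0,i=0, bit3=1)
  nb .#.: next=.  (t=0,i=18, bit2=0)
  nb ..#: next=#  (t=0,i=7, bit1=1)
  nb ...: next=#  (t=0,i=16, bit0=1)
  bits 10011011 = 155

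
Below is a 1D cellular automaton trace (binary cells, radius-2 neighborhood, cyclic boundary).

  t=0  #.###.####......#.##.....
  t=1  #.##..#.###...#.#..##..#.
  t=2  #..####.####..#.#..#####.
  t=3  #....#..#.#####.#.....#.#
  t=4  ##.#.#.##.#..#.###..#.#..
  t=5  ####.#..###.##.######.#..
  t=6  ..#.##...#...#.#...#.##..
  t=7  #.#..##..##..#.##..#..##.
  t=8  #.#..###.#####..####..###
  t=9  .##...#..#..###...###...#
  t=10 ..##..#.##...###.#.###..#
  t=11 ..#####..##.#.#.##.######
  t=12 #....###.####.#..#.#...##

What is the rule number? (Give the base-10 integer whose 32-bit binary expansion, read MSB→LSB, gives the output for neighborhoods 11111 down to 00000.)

1471443322

  nb #####: next=.  (t=2,i=21, bit31=0)
  nb ####.: next=#  (t=0,i=8, bit30=1)
  nb ###.#: next=.  (t=0,i=4, bit29=0)
  nb ###..: next=#  (t=0,i=9, bit28=1)
  nb ##.##: next=.  (t=0,i=5, bit27=0)
  nb ##.#.: next=#  (t=2,i=24, bit26=1)
  nb ##..#: next=#  (t=1,i=4, bit25=1)
  nb ##...: next=#  (t=0,i=10, bit24=1)
  nb #.###: next=#  (t=0,i=2, bit23=1)
  nb #.##.: next=.  (t=0,i=18, bit22=0)
  nb #.#.#: next=#  (t=1,i=0, bit21=1)
  nb #.#..: next=#  (t=1,i=16, bit20=1)
  nb #..##: next=.  (t=1,i=18, bit19=0)
  nb #..#.: next=#  (t=1,i=5, bit18=1)
  nb #...#: next=.  (t=1,i=12, bit17=0)
  nb #....: next=.  (t=0,i=11, bit16=0)
  nb .####: next=.  (t=0,i=7, bit15=0)
  nb .###.: next=#  (t=0,i=3, bit14=1)
  nb .##.#: next=#  (t=4,i=1, bit13=1)
  nb .##..: next=#  (t=0,i=19, bit12=1)
  nb .#.##: next=.  (t=0,i=1, bit11=0)
  nb .#.#.: next=.  (t=1,i=15, bit10=0)
  nb .#..#: next=.  (t=1,i=17, bit9=0)
  nb .#...: next=#  (t=3,i=17, bit8=1)
  nb ..###: next=.  (t=2,i=3, bit7=0)
  nb ..##.: next=#  (t=1,i=19, bit6=1)
  nb ..#.#: next=#  (t=0,i=0, bit5=1)
  nb ..#..: next=#  (t=3,i=5, bit4=1)
  nb ...##: next=#  (t=9,i=17, bit3=1)
  nb ...#.: next=.  (t=0,i=15, bit2=0)
  nb ....#: next=#  (t=0,i=14, bit1=1)
  nb .....: next=.  (t=0,i=12, bit0=0)
  bits 01010111101101000111000101111010 = 1471443322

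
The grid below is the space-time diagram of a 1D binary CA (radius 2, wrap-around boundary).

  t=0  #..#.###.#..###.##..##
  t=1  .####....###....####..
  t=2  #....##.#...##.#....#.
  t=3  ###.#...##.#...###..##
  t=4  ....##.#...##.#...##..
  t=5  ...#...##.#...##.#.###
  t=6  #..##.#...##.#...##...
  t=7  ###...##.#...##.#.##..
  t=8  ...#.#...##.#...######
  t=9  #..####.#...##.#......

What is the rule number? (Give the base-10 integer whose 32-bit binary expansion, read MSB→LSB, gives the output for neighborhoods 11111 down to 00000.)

58531640

  ##### -> .   bit 31 = 0  t=3,i=0
  ####. -> .   bit 30 = 0  t=1,i=3
  ###.# -> .   bit 29 = 0  t=0,i=7
  ###.. -> .   bit 28 = 0  t=0,i=0
  ##.## -> .   bit 27 = 0  t=0,i=15
  ##.#. -> .   bit 26 = 0  t=0,i=8
  ##..# -> #   bit 25 = 1  t=0,i=1
  ##... -> #   bit 24 = 1  t=1,i=5
  #.### -> .   bit 23 = 0  t=0,i=5
  #.##. -> #   bit 22 = 1  t=0,i=16
  #.#.# -> #   bit 21 = 1  t=5,i=17
  #.#.. -> #   bit 20 = 1  t=0,i=9
  #..## -> #   bit 19 = 1  t=0,i=11
  #..#. -> #   bit 18 = 1  t=0,i=2
  #...# -> .   bit 17 = 0  t=1,i=21
  #.... -> #   bit 16 = 1  t=1,i=6
  .#### -> .   bit 15 = 0  t=1,i=2
  .###. -> .   bit 14 = 0  t=0,i=6
  .##.# -> .   bit 13 = 0  t=2,i=6
  .##.. -> #   bit 12 = 1  t=0,i=17
  .#.## -> #   bit 11 = 1  t=0,i=4
  .#.#. -> #   bit 10 = 1  t=2,i=21
  .#..# -> #   bit 9 = 1  t=0,i=10
  .#... -> #   bit 8 = 1  t=2,i=1
  ..### -> .   bit 7 = 0  t=0,i=12
  ..##. -> .   bit 6 = 0  t=2,i=5
  ..#.# -> #   bit 5 = 1  t=0,i=3
  ..#.. -> #   bit 4 = 1  t=5,i=3
  ...## -> #   bit 3 = 1  t=1,i=0
  ...#. -> .   bit 2 = 0  t=2,i=19
  ....# -> .   bit 1 = 0  t=1,i=7
  ..... -> .   bit 0 = 0  t=4,i=0
  bits 00000011011111010001111100111000 = 58531640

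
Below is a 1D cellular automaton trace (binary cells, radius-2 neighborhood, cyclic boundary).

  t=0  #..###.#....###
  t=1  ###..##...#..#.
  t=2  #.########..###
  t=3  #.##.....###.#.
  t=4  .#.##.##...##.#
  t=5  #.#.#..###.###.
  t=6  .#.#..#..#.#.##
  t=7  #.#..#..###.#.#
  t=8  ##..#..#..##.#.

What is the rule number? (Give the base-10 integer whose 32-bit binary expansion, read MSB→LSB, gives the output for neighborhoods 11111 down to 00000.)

  ##### -> .   bit 31 = 0  t=2,i=4
  ####. -> .   bit 30 = 0  t=0,i=14
  ###.# -> #   bit 29 = 1  t=0,i=5
  ###.. -> #   bit 28 = 1  t=0,i=0
  ##.## -> .   bit 27 = 0  t=2,i=1
  ##.#. -> #   bit 26 = 1  t=0,i=6
  ##..# -> #   bit 25 = 1  t=0,i=1
  ##... -> #   bit 24 = 1  t=1,i=7
  #.### -> #   bit 23 = 1  t=1,i=0
  #.##. -> .   bit 22 = 0  t=3,i=2
  #.#.# -> .   bit 21 = 0  t=3,i=0
  #.#.. -> .   bit 20 = 0  t=0,i=7
  #..## -> #   bit 19 = 1  t=0,i=2
  #..#. -> #   bit 18 = 1  t=1,i=12
  #...# -> #   bit 17 = 1  t=1,i=8
  #.... -> .   bit 16 = 0  t=0,i=9
  .#### -> #   bit 15 = 1  t=0,i=13
  .###. -> .   bit 14 = 0  t=0,i=4
  .##.# -> #   bit 13 = 1  t=4,i=4
  .##.. -> #   bit 12 = 1  t=1,i=6
  .#.## -> #   bit 11 = 1  t=1,i=14
  .#.#. -> #   bit 10 = 1  t=3,i=14
  .#..# -> .   bit 9 = 0  t=1,i=11
  .#... -> .   bit 8 = 0  t=0,i=8
  ..### -> .   bit 7 = 0  t=0,i=3
  ..##. -> #   bit 6 = 1  t=1,i=5
  ..#.# -> #   bit 5 = 1  t=1,i=13
  ..#.. -> .   bit 4 = 0  t=1,i=10
  ...## -> .   bit 3 = 0  t=0,i=11
  ...#. -> #   bit 2 = 1  t=1,i=9
  ....# -> #   bit 1 = 1  t=0,i=10
  ..... -> #   bit 0 = 1  t=3,i=6
  bits 00110111100011101011110001100111 = 932101223

932101223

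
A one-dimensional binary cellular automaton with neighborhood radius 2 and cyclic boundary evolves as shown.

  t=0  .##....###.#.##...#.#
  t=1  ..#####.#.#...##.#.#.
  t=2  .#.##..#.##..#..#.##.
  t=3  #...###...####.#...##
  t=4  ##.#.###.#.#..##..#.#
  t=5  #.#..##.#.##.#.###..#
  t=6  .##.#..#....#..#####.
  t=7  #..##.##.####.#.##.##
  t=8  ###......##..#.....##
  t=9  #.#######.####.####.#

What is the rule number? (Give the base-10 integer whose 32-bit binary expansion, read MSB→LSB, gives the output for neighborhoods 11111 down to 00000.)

  [31] ##### => #  t=1,i=4
  [30] ####. => .  t=1,i=5
  [29] ###.# => .  t=0,i=9
  [28] ###.. => #  t=3,i=0
  [27] ##.## => .  t=7,i=5
  [26] ##.#. => #  t=0,i=10
  [25] ##..# => #  t=2,i=5
  [24] ##... => #  t=0,i=3
  [23] #.### => #  t=4,i=5
  [22] #.##. => .  t=0,i=1
  [21] #.#.# => .  t=0,i=11
  [20] #.#.. => #  t=1,i=10
  [19] #..## => #  t=4,i=13
  [18] #..#. => #  t=2,i=0
  [17] #...# => .  t=0,i=16
  [16] #.... => #  t=0,i=4
  [15] .#### => #  t=1,i=3
  [14] .###. => #  t=0,i=8
  [13] .##.# => .  t=1,i=15
  [12] .##.. => #  t=0,i=2
  [11] .#.## => .  t=0,i=0
  [10] .#.#. => #  t=0,i=19
  [9] .#..# => .  t=2,i=14
  [8] .#... => .  t=1,i=11
  [7] ..### => .  t=0,i=7
  [6] ..##. => .  t=1,i=14
  [5] ..#.# => .  t=0,i=18
  [4] ..#.. => #  t=2,i=13
  [3] ...## => #  t=0,i=6
  [2] ...#. => #  t=0,i=17
  [1] ....# => #  t=0,i=5
  [0] ..... => #  t=8,i=5
  bits 10010111100111011101010000011111 = 2543703071

2543703071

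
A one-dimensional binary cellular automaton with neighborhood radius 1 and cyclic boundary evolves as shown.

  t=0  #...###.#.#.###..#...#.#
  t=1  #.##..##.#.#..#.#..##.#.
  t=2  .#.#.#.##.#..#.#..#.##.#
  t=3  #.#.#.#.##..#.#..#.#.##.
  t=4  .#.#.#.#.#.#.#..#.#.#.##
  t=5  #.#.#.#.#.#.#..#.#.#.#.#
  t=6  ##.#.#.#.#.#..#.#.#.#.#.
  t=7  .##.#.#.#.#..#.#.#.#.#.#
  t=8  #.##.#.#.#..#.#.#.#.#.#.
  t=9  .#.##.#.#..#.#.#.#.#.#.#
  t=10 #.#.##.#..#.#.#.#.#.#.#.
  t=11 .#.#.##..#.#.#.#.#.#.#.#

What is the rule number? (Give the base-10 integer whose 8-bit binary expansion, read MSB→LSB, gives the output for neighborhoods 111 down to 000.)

  nb ###: next=.  (t=0,i=5, bit7=0)
  nb ##.: next=#  (t=0,i=0, bit6=1)
  nb #.#: next=#  (t=0,i=7, bit5=1)
  nb #..: next=.  (t=0,i=1, bit4=0)
  nb .##: next=.  (t=0,i=4, bit3=0)
  nb .#.: next=.  (t=0,i=8, bit2=0)
  nb ..#: next=#  (t=0,i=3, bit1=1)
  nb ...: next=#  (t=0,i=2, bit0=1)
  bits 01100011 = 99

99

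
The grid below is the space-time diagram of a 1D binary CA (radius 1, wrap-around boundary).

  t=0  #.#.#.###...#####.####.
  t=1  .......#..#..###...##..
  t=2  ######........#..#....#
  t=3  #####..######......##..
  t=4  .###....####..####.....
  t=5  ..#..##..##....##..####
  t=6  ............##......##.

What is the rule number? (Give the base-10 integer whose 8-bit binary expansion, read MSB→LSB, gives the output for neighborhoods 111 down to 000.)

  ###|#  b7=1 t=0,i=7
  ##.|.  b6=0 t=0,i=8
  #.#|.  b5=0 t=0,i=1
  #..|.  b4=0 t=0,i=9
  .##|.  b3=0 t=0,i=6
  .#.|.  b2=0 t=0,i=0
  ..#|.  b1=0 t=0,i=11
  ...|#  b0=1 t=0,i=10
  bits 10000001 = 129

129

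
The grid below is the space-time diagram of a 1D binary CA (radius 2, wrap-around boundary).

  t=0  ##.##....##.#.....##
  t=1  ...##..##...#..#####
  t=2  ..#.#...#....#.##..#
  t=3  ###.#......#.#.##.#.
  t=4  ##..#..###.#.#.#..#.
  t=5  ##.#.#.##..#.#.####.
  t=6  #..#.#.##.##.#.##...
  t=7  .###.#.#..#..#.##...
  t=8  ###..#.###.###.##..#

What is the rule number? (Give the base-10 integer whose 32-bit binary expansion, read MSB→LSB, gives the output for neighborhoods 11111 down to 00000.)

  nb #####: next=.  (t=1,i=17, bit31=0)
  nb ####.: next=.  (t=0,i=0, bit30=0)
  nb ###.#: next=.  (t=0,i=1, bit29=0)
  nb ###..: next=#  (t=1,i=19, bit28=1)
  nb ##.##: next=.  (t=0,i=2, bit27=0)
  nb ##.#.: next=.  (t=0,i=11, bit26=0)
  nb ##..#: next=.  (t=1,i=5, bit25=0)
  nb ##...: next=.  (t=0,i=5, bit24=0)
  nb #.###: next=#  (t=3,i=0, bit23=1)
  nb #.##.: next=#  (t=0,i=3, bit22=1)
  nb #.#.#: next=#  (t=3,i=13, bit21=1)
  nb #.#..: next=#  (t=0,i=12, bit20=1)
  nb #..##: next=.  (t=1,i=6, bit19=0)
  nb #..#.: next=#  (t=2,i=1, bit18=1)
  nb #...#: next=.  (t=1,i=1, bit17=0)
  nb #....: next=.  (t=0,i=6, bit16=0)
  nb .####: next=#  (t=0,i=19, bit15=1)
  nb .###.: next=#  (t=3,i=1, bit14=1)
  nb .##.#: next=.  (t=0,i=10, bit13=0)
  nb .##..: next=#  (t=0,i=4, bit12=1)
  nb .#.##: next=.  (t=2,i=14, bit11=0)
  nb .#.#.: next=.  (t=2,i=3, bit10=0)
  nb .#..#: next=#  (t=1,i=13, bit9=1)
  nb .#...: next=.  (t=0,i=13, bit8=0)
  nb ..###: next=#  (t=0,i=18, bit7=1)
  nb ..##.: next=.  (t=0,i=9, bit6=0)
  nb ..#.#: next=#  (t=2,i=2, bit5=1)
  nb ..#..: next=.  (t=1,i=12, bit4=0)
  nb ...##: next=#  (t=0,i=8, bit3=1)
  nb ...#.: next=.  (t=1,i=11, bit2=0)
  nb ....#: next=#  (t=0,i=7, bit1=1)
  nb .....: next=#  (t=0,i=15, bit0=1)
  bits 00010000111101001101001010101011 = 284480171

284480171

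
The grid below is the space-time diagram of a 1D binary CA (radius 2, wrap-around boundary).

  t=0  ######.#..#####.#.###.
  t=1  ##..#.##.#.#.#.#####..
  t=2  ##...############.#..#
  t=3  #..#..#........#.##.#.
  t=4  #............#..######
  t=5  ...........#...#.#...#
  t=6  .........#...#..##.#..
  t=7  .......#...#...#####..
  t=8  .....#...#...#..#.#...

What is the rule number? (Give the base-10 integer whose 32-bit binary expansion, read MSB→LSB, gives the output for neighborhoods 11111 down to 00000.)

1157299266

  #####|.  b31=0 t=0,i=2
  ####.|#  b30=1 t=0,i=4
  ###.#|.  b29=0 t=0,i=5
  ###..|.  b28=0 t=1,i=19
  ##.##|.  b27=0 t=0,i=21
  ##.#.|#  b26=1 t=0,i=6
  ##..#|.  b25=0 t=1,i=2
  ##...|.  b24=0 t=2,i=2
  #.###|#  b23=1 t=0,i=0
  #.##.|#  b22=1 t=1,i=6
  #.#.#|#  b21=1 t=0,i=16
  #.#..|#  b20=1 t=0,i=7
  #..##|#  b19=1 t=0,i=9
  #..#.|.  b18=0 t=1,i=3
  #...#|#  b17=1 t=2,i=3
  #....|.  b16=0 t=3,i=8
  .####|#  b15=1 t=0,i=1
  .###.|#  b14=1 t=0,i=19
  .##.#|#  b13=1 t=1,i=7
  .##..|#  b12=1 t=1,i=1
  .#.##|#  b11=1 t=0,i=17
  .#.#.|#  b10=1 t=1,i=10
  .#..#|.  b9=0 t=0,i=8
  .#...|.  b8=0 t=3,i=7
  ..###|.  b7=0 t=0,i=10
  ..##.|#  b6=1 t=1,i=0
  ..#.#|.  b5=0 t=1,i=4
  ..#..|.  b4=0 t=3,i=3
  ...##|.  b3=0 t=2,i=4
  ...#.|.  b2=0 t=3,i=14
  ....#|#  b1=1 t=3,i=13
  .....|.  b0=0 t=3,i=9
  bits 01000100111110101111110001000010 = 1157299266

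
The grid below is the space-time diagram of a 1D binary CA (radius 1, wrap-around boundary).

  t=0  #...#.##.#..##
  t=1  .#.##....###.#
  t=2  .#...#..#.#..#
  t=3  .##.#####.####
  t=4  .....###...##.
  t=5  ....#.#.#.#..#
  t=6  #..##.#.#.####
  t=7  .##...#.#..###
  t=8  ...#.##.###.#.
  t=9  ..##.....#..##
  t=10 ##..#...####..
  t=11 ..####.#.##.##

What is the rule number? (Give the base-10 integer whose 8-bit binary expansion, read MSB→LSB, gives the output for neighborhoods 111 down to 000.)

  nb ###: next=#  (t=0,i=13, bit7=1)
  nb ##.: next=.  (t=0,i=0, bit6=0)
  nb #.#: next=.  (t=0,i=5, bit5=0)
  nb #..: next=#  (t=0,i=1, bit4=1)
  nb .##: next=.  (t=0,i=6, bit3=0)
  nb .#.: next=#  (t=0,i=4, bit2=1)
  nb ..#: next=#  (t=0,i=3, bit1=1)
  nb ...: next=.  (t=0,i=2, bit0=0)
  bits 10010110 = 150

150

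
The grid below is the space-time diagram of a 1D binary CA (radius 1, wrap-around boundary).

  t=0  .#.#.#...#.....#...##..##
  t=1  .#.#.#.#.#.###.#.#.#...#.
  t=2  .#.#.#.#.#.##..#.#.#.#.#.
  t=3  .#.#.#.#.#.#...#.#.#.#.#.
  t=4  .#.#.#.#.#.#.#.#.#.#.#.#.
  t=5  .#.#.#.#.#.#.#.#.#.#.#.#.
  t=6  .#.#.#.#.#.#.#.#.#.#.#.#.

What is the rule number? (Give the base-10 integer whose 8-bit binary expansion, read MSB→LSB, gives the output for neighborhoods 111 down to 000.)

  ###|#  b7=1 t=1,i=12
  ##.|.  b6=0 t=0,i=20
  #.#|.  b5=0 t=0,i=0
  #..|.  b4=0 t=0,i=6
  .##|#  b3=1 t=0,i=19
  .#.|#  b2=1 t=0,i=1
  ..#|.  b1=0 t=0,i=8
  ...|#  b0=1 t=0,i=7
  bits 10001101 = 141

141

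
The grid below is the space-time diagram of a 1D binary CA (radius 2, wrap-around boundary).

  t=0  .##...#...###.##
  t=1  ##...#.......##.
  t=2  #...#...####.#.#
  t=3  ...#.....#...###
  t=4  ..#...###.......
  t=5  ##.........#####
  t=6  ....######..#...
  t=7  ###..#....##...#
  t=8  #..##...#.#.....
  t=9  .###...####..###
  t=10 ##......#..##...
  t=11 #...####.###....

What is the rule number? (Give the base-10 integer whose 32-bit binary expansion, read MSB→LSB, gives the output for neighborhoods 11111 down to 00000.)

184323687

  [31] ##### => .  t=5,i=13
  [30] ####. => .  t=2,i=10
  [29] ###.# => .  t=0,i=12
  [28] ###.. => .  t=3,i=15
  [27] ##.## => #  t=0,i=0
  [26] ##.#. => .  t=2,i=12
  [25] ##..# => #  t=6,i=10
  [24] ##... => .  t=0,i=3
  [23] #.### => #  t=9,i=1
  [22] #.##. => #  t=0,i=1
  [21] #.#.# => #  t=2,i=13
  [20] #.#.. => #  t=8,i=10
  [19] #..## => #  t=8,i=2
  [18] #..#. => #  t=6,i=11
  [17] #...# => .  t=0,i=4
  [16] #.... => .  t=1,i=7
  [15] .#### => #  t=2,i=9
  [14] .###. => .  t=0,i=11
  [13] .##.# => .  t=0,i=15
  [12] .##.. => .  t=0,i=2
  [11] .#.## => #  t=2,i=14
  [10] .#.#. => #  t=8,i=9
  [9] .#..# => #  t=8,i=1
  [8] .#... => .  t=0,i=7
  [7] ..### => .  t=0,i=10
  [6] ..##. => #  t=1,i=13
  [5] ..#.# => #  t=8,i=8
  [4] ..#.. => .  t=0,i=6
  [3] ...## => .  t=0,i=9
  [2] ...#. => #  t=0,i=5
  [1] ....# => #  t=1,i=11
  [0] ..... => #  t=1,i=8
  bits 00001010111111001000111001100111 = 184323687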